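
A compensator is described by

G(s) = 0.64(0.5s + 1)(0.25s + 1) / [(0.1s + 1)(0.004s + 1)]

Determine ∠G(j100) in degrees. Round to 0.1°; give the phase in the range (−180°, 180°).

70.5°

At ω = 100 rad/s:
zero (1 + j100·0.5) = 1 + j50 → |·| ≈ 50.01, ∠ ≈ 88.85°
zero (1 + j100·0.25) = 1 + j25 → |·| ≈ 25.02, ∠ ≈ 87.71°
pole (1 + j100·0.1) = 1 + j10 → |·| ≈ 10.05, ∠ ≈ 84.29°
pole (1 + j100·0.004) = 1 + j0.4 → |·| ≈ 1.077, ∠ ≈ 21.80°
∠G = (88.85° + 87.71°) − (84.29° + 21.80°) = 70.47°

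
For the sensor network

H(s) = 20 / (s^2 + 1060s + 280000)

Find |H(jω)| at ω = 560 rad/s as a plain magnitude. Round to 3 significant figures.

Substitute s = j560:
Numerator: 20 = 20 + j0
Denominator: (j560)^2 + 1060(j560) + 280000 = -33600 + j593600
|N| = √(20² + 0²) ≈ 20, ∠N ≈ 0.00°
|D| = √(33600² + 593600²) ≈ 5.9455e+05, ∠D ≈ 93.24°
|H| = 20 / 5.9455e+05 ≈ 3.3639e-05

3.36e-05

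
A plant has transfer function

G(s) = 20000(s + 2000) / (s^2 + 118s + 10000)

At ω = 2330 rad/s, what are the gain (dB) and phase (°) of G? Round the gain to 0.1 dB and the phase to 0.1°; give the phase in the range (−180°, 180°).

At s = jω = j2330:
zero (s+2000): 2000 + j2330 → |·| = √(2000²+2330²) = √9428900 ≈ 3070.7, ∠ = arctan(2330/2000) ≈ 49.36°
quadratic: (j2330)² + 118·j2330 + 10000 = -5418900 + j274940 → |·| ≈ 5.4259e+06, ∠ ≈ 177.10°
|G| = 20000 · 3070.7 / 5.4259e+06 ≈ 11.319
Gain = 20 log₁₀(11.319) ≈ 21.08 dB
∠G = 49.36° − 177.10° = -127.74°

21.1 dB, -127.7°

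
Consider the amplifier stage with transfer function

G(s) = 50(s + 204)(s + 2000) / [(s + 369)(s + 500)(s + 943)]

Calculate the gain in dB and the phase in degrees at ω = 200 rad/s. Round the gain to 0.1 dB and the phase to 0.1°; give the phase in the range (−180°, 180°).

-17.6 dB, -12.1°

At s = jω = j200:
zero (s+204): 204 + j200 → |·| = √(204²+200²) = √81616 ≈ 285.69, ∠ = arctan(200/204) ≈ 44.43°
zero (s+2000): 2000 + j200 → |·| = √(2000²+200²) = √4040000 ≈ 2010, ∠ = arctan(200/2000) ≈ 5.71°
pole (s+369): 369 + j200 → |·| = √(369²+200²) = √176161 ≈ 419.72, ∠ = arctan(200/369) ≈ 28.46°
pole (s+500): 500 + j200 → |·| = √(500²+200²) = √290000 ≈ 538.52, ∠ = arctan(200/500) ≈ 21.80°
pole (s+943): 943 + j200 → |·| = √(943²+200²) = √929249 ≈ 963.98, ∠ = arctan(200/943) ≈ 11.97°
|G| = 50 · 5.7424e+05 / 2.1789e+08 ≈ 0.13177
Gain = 20 log₁₀(0.13177) ≈ -17.60 dB
∠G = 50.14° − 62.23° = -12.09°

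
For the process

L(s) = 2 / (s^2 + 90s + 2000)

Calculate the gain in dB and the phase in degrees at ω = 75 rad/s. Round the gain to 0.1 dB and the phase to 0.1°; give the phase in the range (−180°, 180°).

-71.7 dB, -118.2°

Substitute s = j75:
Numerator: 2 = 2 + j0
Denominator: (j75)^2 + 90(j75) + 2000 = -3625 + j6750
|N| = √(2² + 0²) ≈ 2, ∠N ≈ 0.00°
|D| = √(3625² + 6750²) ≈ 7661.8, ∠D ≈ 118.24°
|L| = 2 / 7661.8 ≈ 0.00026104
Gain = 20 log₁₀(0.00026104) ≈ -71.67 dB
∠L = 0.00° − 118.24° = -118.24°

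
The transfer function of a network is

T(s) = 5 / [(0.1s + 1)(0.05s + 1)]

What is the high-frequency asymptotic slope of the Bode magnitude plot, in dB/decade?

-40 dB/decade

Each pole contributes −20 dB/decade at high frequency; each zero contributes +20 dB/decade.
Net: 0 zero(s) − 2 pole(s) → -40 dB/decade.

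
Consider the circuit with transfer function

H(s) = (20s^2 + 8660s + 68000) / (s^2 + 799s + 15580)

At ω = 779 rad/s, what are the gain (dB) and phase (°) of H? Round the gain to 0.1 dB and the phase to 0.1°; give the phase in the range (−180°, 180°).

24.1 dB, 17.3°

Substitute s = j779:
Numerator: 20(j779)^2 + 8660(j779) + 68000 = -12068820 + j6746140
Denominator: (j779)^2 + 799(j779) + 15580 = -591261 + j622421
|N| = √(12068820² + 6746140²) ≈ 1.3826e+07, ∠N ≈ 150.80°
|D| = √(591261² + 622421²) ≈ 8.5849e+05, ∠D ≈ 133.53°
|H| = 1.3826e+07 / 8.5849e+05 ≈ 16.105
Gain = 20 log₁₀(16.105) ≈ 24.14 dB
∠H = 150.80° − 133.53° = 17.27°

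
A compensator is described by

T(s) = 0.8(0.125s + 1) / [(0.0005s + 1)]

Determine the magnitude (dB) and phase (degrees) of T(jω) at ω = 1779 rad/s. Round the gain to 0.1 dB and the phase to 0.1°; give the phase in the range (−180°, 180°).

At ω = 1779 rad/s:
zero (1 + j1779·0.125) = 1 + j222.375 → |·| ≈ 222.38, ∠ ≈ 89.74°
pole (1 + j1779·0.0005) = 1 + j0.8895 → |·| ≈ 1.3384, ∠ ≈ 41.65°
|T| = 0.8 · 222.38 / (1.3384) ≈ 132.92
Gain = 20 log₁₀(132.92) ≈ 42.47 dB
∠T = (89.74°) − (41.65°) = 48.09°

42.5 dB, 48.1°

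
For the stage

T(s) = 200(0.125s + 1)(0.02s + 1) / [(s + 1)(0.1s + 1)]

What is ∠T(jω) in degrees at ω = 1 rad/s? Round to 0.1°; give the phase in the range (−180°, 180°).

At ω = 1 rad/s:
zero (1 + j1·0.125) = 1 + j0.125 → |·| ≈ 1.0078, ∠ ≈ 7.13°
zero (1 + j1·0.02) = 1 + j0.02 → |·| ≈ 1.0002, ∠ ≈ 1.15°
pole (1 + j1·1) = 1 + j1 → |·| ≈ 1.4142, ∠ ≈ 45.00°
pole (1 + j1·0.1) = 1 + j0.1 → |·| ≈ 1.005, ∠ ≈ 5.71°
∠T = (7.13° + 1.15°) − (45.00° + 5.71°) = -42.43°

-42.4°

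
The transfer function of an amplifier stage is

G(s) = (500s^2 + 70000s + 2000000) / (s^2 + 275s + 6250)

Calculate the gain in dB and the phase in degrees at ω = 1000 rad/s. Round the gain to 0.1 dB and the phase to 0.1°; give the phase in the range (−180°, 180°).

Substitute s = j1000:
Numerator: 500(j1000)^2 + 70000(j1000) + 2000000 = -498000000 + j70000000
Denominator: (j1000)^2 + 275(j1000) + 6250 = -993750 + j275000
|N| = √(498000000² + 70000000²) ≈ 5.029e+08, ∠N ≈ 172.00°
|D| = √(993750² + 275000²) ≈ 1.0311e+06, ∠D ≈ 164.53°
|G| = 5.029e+08 / 1.0311e+06 ≈ 487.73
Gain = 20 log₁₀(487.73) ≈ 53.76 dB
∠G = 172.00° − 164.53° = 7.47°

53.8 dB, 7.5°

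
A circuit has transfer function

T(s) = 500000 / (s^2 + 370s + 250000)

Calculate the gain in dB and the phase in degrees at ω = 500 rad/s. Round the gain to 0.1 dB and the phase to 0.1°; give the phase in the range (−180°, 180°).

8.6 dB, -90.0°

At s = jω = j500:
quadratic: (j500)² + 370·j500 + 250000 = 0 + j185000 → |·| ≈ 1.85e+05, ∠ ≈ 90.00°
|T| = 500000 / 1.85e+05 ≈ 2.7027
Gain = 20 log₁₀(2.7027) ≈ 8.64 dB
∠T = 0.00° − 90.00° = -90.00°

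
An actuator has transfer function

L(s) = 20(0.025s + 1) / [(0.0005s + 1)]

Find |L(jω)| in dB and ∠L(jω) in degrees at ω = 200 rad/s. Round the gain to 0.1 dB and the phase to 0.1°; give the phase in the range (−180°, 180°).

40.1 dB, 73.0°

At ω = 200 rad/s:
zero (1 + j200·0.025) = 1 + j5 → |·| ≈ 5.099, ∠ ≈ 78.69°
pole (1 + j200·0.0005) = 1 + j0.1 → |·| ≈ 1.005, ∠ ≈ 5.71°
|L| = 20 · 5.099 / (1.005) ≈ 101.47
Gain = 20 log₁₀(101.47) ≈ 40.13 dB
∠L = (78.69°) − (5.71°) = 72.98°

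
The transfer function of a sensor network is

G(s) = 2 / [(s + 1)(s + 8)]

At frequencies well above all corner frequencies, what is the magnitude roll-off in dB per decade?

-40 dB/decade

Each pole contributes −20 dB/decade at high frequency; each zero contributes +20 dB/decade.
Net: 0 zero(s) − 2 pole(s) → -40 dB/decade.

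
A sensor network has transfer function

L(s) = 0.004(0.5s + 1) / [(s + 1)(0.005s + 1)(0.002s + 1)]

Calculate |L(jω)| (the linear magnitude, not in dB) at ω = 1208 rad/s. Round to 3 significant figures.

At ω = 1208 rad/s:
zero (1 + j1208·0.5) = 1 + j604 → |·| ≈ 604, ∠ ≈ 89.91°
pole (1 + j1208·1) = 1 + j1208 → |·| ≈ 1208, ∠ ≈ 89.95°
pole (1 + j1208·0.005) = 1 + j6.04 → |·| ≈ 6.1222, ∠ ≈ 80.60°
pole (1 + j1208·0.002) = 1 + j2.416 → |·| ≈ 2.6148, ∠ ≈ 67.51°
|L| = 0.004 · 604 / (1208 · 6.1222 · 2.6148) ≈ 0.00012493

0.000125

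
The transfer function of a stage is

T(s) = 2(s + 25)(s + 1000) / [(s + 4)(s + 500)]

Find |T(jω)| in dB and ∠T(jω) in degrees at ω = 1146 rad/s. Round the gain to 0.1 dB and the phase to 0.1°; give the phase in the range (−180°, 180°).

At s = jω = j1146:
zero (s+25): 25 + j1146 → |·| = √(25²+1146²) = √1313941 ≈ 1146.3, ∠ = arctan(1146/25) ≈ 88.75°
zero (s+1000): 1000 + j1146 → |·| = √(1000²+1146²) = √2313316 ≈ 1521, ∠ = arctan(1146/1000) ≈ 48.89°
pole (s+4): 4 + j1146 → |·| = √(4²+1146²) = √1313332 ≈ 1146, ∠ = arctan(1146/4) ≈ 89.80°
pole (s+500): 500 + j1146 → |·| = √(500²+1146²) = √1563316 ≈ 1250.3, ∠ = arctan(1146/500) ≈ 66.43°
|T| = 2 · 1.7435e+06 / 1.4328e+06 ≈ 2.4337
Gain = 20 log₁₀(2.4337) ≈ 7.73 dB
∠T = 137.64° − 156.23° = -18.59°

7.7 dB, -18.6°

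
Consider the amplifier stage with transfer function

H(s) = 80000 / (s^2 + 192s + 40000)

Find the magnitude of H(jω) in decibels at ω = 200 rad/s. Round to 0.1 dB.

At s = jω = j200:
quadratic: (j200)² + 192·j200 + 40000 = 0 + j38400 → |·| ≈ 38400, ∠ ≈ 90.00°
|H| = 80000 / 38400 ≈ 2.0833
Gain = 20 log₁₀(2.0833) ≈ 6.38 dB

6.4 dB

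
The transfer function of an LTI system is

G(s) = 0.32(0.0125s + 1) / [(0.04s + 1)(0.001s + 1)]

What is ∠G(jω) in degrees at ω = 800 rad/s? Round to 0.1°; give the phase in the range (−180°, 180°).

-42.6°

At ω = 800 rad/s:
zero (1 + j800·0.0125) = 1 + j10 → |·| ≈ 10.05, ∠ ≈ 84.29°
pole (1 + j800·0.04) = 1 + j32 → |·| ≈ 32.016, ∠ ≈ 88.21°
pole (1 + j800·0.001) = 1 + j0.8 → |·| ≈ 1.2806, ∠ ≈ 38.66°
∠G = (84.29°) − (88.21° + 38.66°) = -42.58°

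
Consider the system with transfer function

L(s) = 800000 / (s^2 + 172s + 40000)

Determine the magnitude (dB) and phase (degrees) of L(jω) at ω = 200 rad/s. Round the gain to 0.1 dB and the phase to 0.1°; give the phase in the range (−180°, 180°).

27.3 dB, -90.0°

At s = jω = j200:
quadratic: (j200)² + 172·j200 + 40000 = 0 + j34400 → |·| ≈ 34400, ∠ ≈ 90.00°
|L| = 800000 / 34400 ≈ 23.256
Gain = 20 log₁₀(23.256) ≈ 27.33 dB
∠L = 0.00° − 90.00° = -90.00°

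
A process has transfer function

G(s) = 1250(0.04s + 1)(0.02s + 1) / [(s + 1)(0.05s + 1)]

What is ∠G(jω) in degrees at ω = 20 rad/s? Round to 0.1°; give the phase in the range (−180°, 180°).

-71.7°

At ω = 20 rad/s:
zero (1 + j20·0.04) = 1 + j0.8 → |·| ≈ 1.2806, ∠ ≈ 38.66°
zero (1 + j20·0.02) = 1 + j0.4 → |·| ≈ 1.077, ∠ ≈ 21.80°
pole (1 + j20·1) = 1 + j20 → |·| ≈ 20.025, ∠ ≈ 87.14°
pole (1 + j20·0.05) = 1 + j1 → |·| ≈ 1.4142, ∠ ≈ 45.00°
∠G = (38.66° + 21.80°) − (87.14° + 45.00°) = -71.68°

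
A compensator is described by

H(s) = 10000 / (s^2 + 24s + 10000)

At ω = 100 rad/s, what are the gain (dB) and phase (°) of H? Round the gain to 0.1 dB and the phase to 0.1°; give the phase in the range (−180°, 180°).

12.4 dB, -90.0°

At s = jω = j100:
quadratic: (j100)² + 24·j100 + 10000 = 0 + j2400 → |·| ≈ 2400, ∠ ≈ 90.00°
|H| = 10000 / 2400 ≈ 4.1667
Gain = 20 log₁₀(4.1667) ≈ 12.40 dB
∠H = 0.00° − 90.00° = -90.00°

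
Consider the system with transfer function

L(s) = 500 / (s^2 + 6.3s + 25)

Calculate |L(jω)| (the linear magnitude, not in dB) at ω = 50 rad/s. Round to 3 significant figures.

At s = jω = j50:
quadratic: (j50)² + 6.3·j50 + 25 = -2475 + j315 → |·| ≈ 2495, ∠ ≈ 172.75°
|L| = 500 / 2495 ≈ 0.2004

0.200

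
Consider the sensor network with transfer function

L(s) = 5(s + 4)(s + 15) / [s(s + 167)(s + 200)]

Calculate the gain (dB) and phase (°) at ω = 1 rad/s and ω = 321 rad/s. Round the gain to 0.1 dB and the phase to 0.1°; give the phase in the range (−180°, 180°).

At s = jω = j1:
zero (s+4): 4 + j1 → |·| = √(4²+1²) = √17 ≈ 4.1231, ∠ = arctan(1/4) ≈ 14.04°
zero (s+15): 15 + j1 → |·| = √(15²+1²) = √226 ≈ 15.033, ∠ = arctan(1/15) ≈ 3.81°
pole (s+167): 167 + j1 → |·| = √(167²+1²) = √27890 ≈ 167, ∠ = arctan(1/167) ≈ 0.34°
pole (s+200): 200 + j1 → |·| = √(200²+1²) = √40001 ≈ 200, ∠ = arctan(1/200) ≈ 0.29°
pole at origin: |s| = 1, ∠ = 90.00° (in denominator)
|L| = 5 · 61.983 / 33400 ≈ 0.0092789
Gain = 20 log₁₀(0.0092789) ≈ -40.65 dB
∠L = 17.85° − 90.63° = -72.78°

At s = jω = j321:
zero (s+4): 4 + j321 → |·| = √(4²+321²) = √103057 ≈ 321.02, ∠ = arctan(321/4) ≈ 89.29°
zero (s+15): 15 + j321 → |·| = √(15²+321²) = √103266 ≈ 321.35, ∠ = arctan(321/15) ≈ 87.32°
pole (s+167): 167 + j321 → |·| = √(167²+321²) = √130930 ≈ 361.84, ∠ = arctan(321/167) ≈ 62.51°
pole (s+200): 200 + j321 → |·| = √(200²+321²) = √143041 ≈ 378.21, ∠ = arctan(321/200) ≈ 58.07°
pole at origin: |s| = 321, ∠ = 90.00° (in denominator)
|L| = 5 · 1.0316e+05 / 4.3929e+07 ≈ 0.011742
Gain = 20 log₁₀(0.011742) ≈ -38.61 dB
∠L = 176.61° − 210.58° = -33.97°

ω = 1: -40.7 dB, -72.8°; ω = 321: -38.6 dB, -34.0°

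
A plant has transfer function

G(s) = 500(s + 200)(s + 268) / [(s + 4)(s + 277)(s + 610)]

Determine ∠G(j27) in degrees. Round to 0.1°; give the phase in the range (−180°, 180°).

At s = jω = j27:
zero (s+200): 200 + j27 → |·| = √(200²+27²) = √40729 ≈ 201.81, ∠ = arctan(27/200) ≈ 7.69°
zero (s+268): 268 + j27 → |·| = √(268²+27²) = √72553 ≈ 269.36, ∠ = arctan(27/268) ≈ 5.75°
pole (s+4): 4 + j27 → |·| = √(4²+27²) = √745 ≈ 27.295, ∠ = arctan(27/4) ≈ 81.57°
pole (s+277): 277 + j27 → |·| = √(277²+27²) = √77458 ≈ 278.31, ∠ = arctan(27/277) ≈ 5.57°
pole (s+610): 610 + j27 → |·| = √(610²+27²) = √372829 ≈ 610.6, ∠ = arctan(27/610) ≈ 2.53°
∠G = 13.44° − 89.67° = -76.23°

-76.2°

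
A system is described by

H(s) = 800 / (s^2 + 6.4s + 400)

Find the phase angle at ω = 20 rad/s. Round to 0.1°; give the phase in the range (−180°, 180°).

-90.0°

At s = jω = j20:
quadratic: (j20)² + 6.4·j20 + 400 = 0 + j128 → |·| ≈ 128, ∠ ≈ 90.00°
∠H = 0.00° − 90.00° = -90.00°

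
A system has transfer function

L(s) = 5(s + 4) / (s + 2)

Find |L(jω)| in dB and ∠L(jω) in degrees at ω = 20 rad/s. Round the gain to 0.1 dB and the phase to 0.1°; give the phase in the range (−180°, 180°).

At s = jω = j20:
zero (s+4): 4 + j20 → |·| = √(4²+20²) = √416 ≈ 20.396, ∠ = arctan(20/4) ≈ 78.69°
pole (s+2): 2 + j20 → |·| = √(2²+20²) = √404 ≈ 20.1, ∠ = arctan(20/2) ≈ 84.29°
|L| = 5 · 20.396 / 20.1 ≈ 5.0736
Gain = 20 log₁₀(5.0736) ≈ 14.11 dB
∠L = 78.69° − 84.29° = -5.60°

14.1 dB, -5.6°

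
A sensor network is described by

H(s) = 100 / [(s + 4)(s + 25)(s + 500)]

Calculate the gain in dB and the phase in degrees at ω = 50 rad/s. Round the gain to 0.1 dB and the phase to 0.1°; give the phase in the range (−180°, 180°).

At s = jω = j50:
pole (s+4): 4 + j50 → |·| = √(4²+50²) = √2516 ≈ 50.16, ∠ = arctan(50/4) ≈ 85.43°
pole (s+25): 25 + j50 → |·| = √(25²+50²) = √3125 ≈ 55.902, ∠ = arctan(50/25) ≈ 63.43°
pole (s+500): 500 + j50 → |·| = √(500²+50²) = √252500 ≈ 502.49, ∠ = arctan(50/500) ≈ 5.71°
|H| = 100 / 1.409e+06 ≈ 7.0972e-05
Gain = 20 log₁₀(7.0972e-05) ≈ -82.98 dB
∠H = 0.00° − 154.57° = -154.57°

-83.0 dB, -154.6°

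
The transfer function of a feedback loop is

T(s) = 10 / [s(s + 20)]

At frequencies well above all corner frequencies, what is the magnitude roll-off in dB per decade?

Each pole contributes −20 dB/decade at high frequency; each zero contributes +20 dB/decade.
Net: 0 zero(s) − 2 pole(s) → -40 dB/decade.

-40 dB/decade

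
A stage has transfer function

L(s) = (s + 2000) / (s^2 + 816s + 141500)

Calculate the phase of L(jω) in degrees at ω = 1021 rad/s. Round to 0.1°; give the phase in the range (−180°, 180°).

-110.2°

Substitute s = j1021:
Numerator: (j1021) + 2000 = 2000 + j1021
Denominator: (j1021)^2 + 816(j1021) + 141500 = -900941 + j833136
|N| = √(2000² + 1021²) ≈ 2245.5, ∠N ≈ 27.04°
|D| = √(900941² + 833136²) ≈ 1.2271e+06, ∠D ≈ 137.24°
∠L = 27.04° − 137.24° = -110.20°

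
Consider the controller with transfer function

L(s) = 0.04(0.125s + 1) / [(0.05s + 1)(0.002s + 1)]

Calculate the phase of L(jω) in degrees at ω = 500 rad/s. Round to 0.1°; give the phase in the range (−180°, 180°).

-43.6°

At ω = 500 rad/s:
zero (1 + j500·0.125) = 1 + j62.5 → |·| ≈ 62.508, ∠ ≈ 89.08°
pole (1 + j500·0.05) = 1 + j25 → |·| ≈ 25.02, ∠ ≈ 87.71°
pole (1 + j500·0.002) = 1 + j1 → |·| ≈ 1.4142, ∠ ≈ 45.00°
∠L = (89.08°) − (87.71° + 45.00°) = -43.63°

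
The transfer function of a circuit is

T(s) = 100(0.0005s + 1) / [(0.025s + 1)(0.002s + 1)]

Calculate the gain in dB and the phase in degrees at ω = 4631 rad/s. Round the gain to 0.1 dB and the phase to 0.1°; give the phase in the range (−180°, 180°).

At ω = 4631 rad/s:
zero (1 + j4631·0.0005) = 1 + j2.3155 → |·| ≈ 2.5222, ∠ ≈ 66.64°
pole (1 + j4631·0.025) = 1 + j115.775 → |·| ≈ 115.78, ∠ ≈ 89.51°
pole (1 + j4631·0.002) = 1 + j9.262 → |·| ≈ 9.3158, ∠ ≈ 83.84°
|T| = 100 · 2.5222 / (115.78 · 9.3158) ≈ 0.23384
Gain = 20 log₁₀(0.23384) ≈ -12.62 dB
∠T = (66.64°) − (89.51° + 83.84°) = -106.71°

-12.6 dB, -106.7°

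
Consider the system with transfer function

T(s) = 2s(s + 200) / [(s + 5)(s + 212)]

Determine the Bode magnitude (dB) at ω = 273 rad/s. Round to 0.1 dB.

At s = jω = j273:
zero (s+200): 200 + j273 → |·| = √(200²+273²) = √114529 ≈ 338.42, ∠ = arctan(273/200) ≈ 53.77°
zero at origin: s = j273 → |·| = 273, ∠ = 90.00°
pole (s+5): 5 + j273 → |·| = √(5²+273²) = √74554 ≈ 273.05, ∠ = arctan(273/5) ≈ 88.95°
pole (s+212): 212 + j273 → |·| = √(212²+273²) = √119473 ≈ 345.65, ∠ = arctan(273/212) ≈ 52.17°
|T| = 2 · 92389 / 94380 ≈ 1.9578
Gain = 20 log₁₀(1.9578) ≈ 5.84 dB

5.8 dB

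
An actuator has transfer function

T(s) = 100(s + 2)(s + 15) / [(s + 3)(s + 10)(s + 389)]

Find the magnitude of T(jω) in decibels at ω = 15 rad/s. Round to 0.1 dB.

-10.5 dB

At s = jω = j15:
zero (s+2): 2 + j15 → |·| = √(2²+15²) = √229 ≈ 15.133, ∠ = arctan(15/2) ≈ 82.41°
zero (s+15): 15 + j15 → |·| = √(15²+15²) = √450 ≈ 21.213, ∠ = arctan(15/15) ≈ 45.00°
pole (s+3): 3 + j15 → |·| = √(3²+15²) = √234 ≈ 15.297, ∠ = arctan(15/3) ≈ 78.69°
pole (s+10): 10 + j15 → |·| = √(10²+15²) = √325 ≈ 18.028, ∠ = arctan(15/10) ≈ 56.31°
pole (s+389): 389 + j15 → |·| = √(389²+15²) = √151546 ≈ 389.29, ∠ = arctan(15/389) ≈ 2.21°
|T| = 100 · 321.02 / 1.0736e+05 ≈ 0.29901
Gain = 20 log₁₀(0.29901) ≈ -10.49 dB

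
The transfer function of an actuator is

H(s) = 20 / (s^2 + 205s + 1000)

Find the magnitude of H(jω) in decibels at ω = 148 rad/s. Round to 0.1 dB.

Substitute s = j148:
Numerator: 20 = 20 + j0
Denominator: (j148)^2 + 205(j148) + 1000 = -20904 + j30340
|N| = √(20² + 0²) ≈ 20, ∠N ≈ 0.00°
|D| = √(20904² + 30340²) ≈ 36844, ∠D ≈ 124.57°
|H| = 20 / 36844 ≈ 0.00054283
Gain = 20 log₁₀(0.00054283) ≈ -65.31 dB

-65.3 dB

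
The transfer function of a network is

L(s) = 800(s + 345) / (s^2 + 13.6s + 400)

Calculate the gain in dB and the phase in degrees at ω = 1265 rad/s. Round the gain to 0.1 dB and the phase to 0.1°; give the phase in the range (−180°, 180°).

At s = jω = j1265:
zero (s+345): 345 + j1265 → |·| = √(345²+1265²) = √1719250 ≈ 1311.2, ∠ = arctan(1265/345) ≈ 74.74°
quadratic: (j1265)² + 13.6·j1265 + 400 = -1599825 + j17204 → |·| ≈ 1.5999e+06, ∠ ≈ 179.38°
|L| = 800 · 1311.2 / 1.5999e+06 ≈ 0.65564
Gain = 20 log₁₀(0.65564) ≈ -3.67 dB
∠L = 74.74° − 179.38° = -104.64°

-3.7 dB, -104.6°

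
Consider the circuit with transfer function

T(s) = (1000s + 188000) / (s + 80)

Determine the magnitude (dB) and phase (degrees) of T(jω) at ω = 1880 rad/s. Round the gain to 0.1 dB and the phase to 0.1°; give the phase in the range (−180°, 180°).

Substitute s = j1880:
Numerator: 1000(j1880) + 188000 = 188000 + j1880000
Denominator: (j1880) + 80 = 80 + j1880
|N| = √(188000² + 1880000²) ≈ 1.8894e+06, ∠N ≈ 84.29°
|D| = √(80² + 1880²) ≈ 1881.7, ∠D ≈ 87.56°
|T| = 1.8894e+06 / 1881.7 ≈ 1004.1
Gain = 20 log₁₀(1004.1) ≈ 60.04 dB
∠T = 84.29° − 87.56° = -3.27°

60.0 dB, -3.3°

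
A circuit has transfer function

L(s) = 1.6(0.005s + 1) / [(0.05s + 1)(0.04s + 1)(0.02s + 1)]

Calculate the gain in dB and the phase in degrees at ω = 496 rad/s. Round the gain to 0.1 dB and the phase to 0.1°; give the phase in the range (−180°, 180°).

At ω = 496 rad/s:
zero (1 + j496·0.005) = 1 + j2.48 → |·| ≈ 2.674, ∠ ≈ 68.04°
pole (1 + j496·0.05) = 1 + j24.8 → |·| ≈ 24.82, ∠ ≈ 87.69°
pole (1 + j496·0.04) = 1 + j19.84 → |·| ≈ 19.865, ∠ ≈ 87.11°
pole (1 + j496·0.02) = 1 + j9.92 → |·| ≈ 9.9703, ∠ ≈ 84.24°
|L| = 1.6 · 2.674 / (24.82 · 19.865 · 9.9703) ≈ 0.00087033
Gain = 20 log₁₀(0.00087033) ≈ -61.21 dB
∠L = (68.04°) − (87.69° + 87.11° + 84.24°) = -191.00° ≡ 169.00° (principal value)

-61.2 dB, 169.0°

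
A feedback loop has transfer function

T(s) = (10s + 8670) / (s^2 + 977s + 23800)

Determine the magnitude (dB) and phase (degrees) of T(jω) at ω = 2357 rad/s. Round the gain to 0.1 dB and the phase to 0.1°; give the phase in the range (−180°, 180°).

Substitute s = j2357:
Numerator: 10(j2357) + 8670 = 8670 + j23570
Denominator: (j2357)^2 + 977(j2357) + 23800 = -5531649 + j2302789
|N| = √(8670² + 23570²) ≈ 25114, ∠N ≈ 69.80°
|D| = √(5531649² + 2302789²) ≈ 5.9918e+06, ∠D ≈ 157.40°
|T| = 25114 / 5.9918e+06 ≈ 0.0041914
Gain = 20 log₁₀(0.0041914) ≈ -47.55 dB
∠T = 69.80° − 157.40° = -87.60°

-47.6 dB, -87.6°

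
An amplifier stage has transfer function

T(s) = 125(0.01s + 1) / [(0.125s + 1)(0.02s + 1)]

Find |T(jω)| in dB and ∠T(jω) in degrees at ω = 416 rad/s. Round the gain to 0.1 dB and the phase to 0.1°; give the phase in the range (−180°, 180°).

At ω = 416 rad/s:
zero (1 + j416·0.01) = 1 + j4.16 → |·| ≈ 4.2785, ∠ ≈ 76.48°
pole (1 + j416·0.125) = 1 + j52 → |·| ≈ 52.01, ∠ ≈ 88.90°
pole (1 + j416·0.02) = 1 + j8.32 → |·| ≈ 8.3799, ∠ ≈ 83.15°
|T| = 125 · 4.2785 / (52.01 · 8.3799) ≈ 1.2271
Gain = 20 log₁₀(1.2271) ≈ 1.78 dB
∠T = (76.48°) − (88.90° + 83.15°) = -95.57°

1.8 dB, -95.6°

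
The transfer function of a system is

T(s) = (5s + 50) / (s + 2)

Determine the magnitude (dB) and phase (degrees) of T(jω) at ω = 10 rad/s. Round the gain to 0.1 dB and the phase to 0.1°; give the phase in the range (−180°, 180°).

Substitute s = j10:
Numerator: 5(j10) + 50 = 50 + j50
Denominator: (j10) + 2 = 2 + j10
|N| = √(50² + 50²) ≈ 70.711, ∠N ≈ 45.00°
|D| = √(2² + 10²) ≈ 10.198, ∠D ≈ 78.69°
|T| = 70.711 / 10.198 ≈ 6.9338
Gain = 20 log₁₀(6.9338) ≈ 16.82 dB
∠T = 45.00° − 78.69° = -33.69°

16.8 dB, -33.7°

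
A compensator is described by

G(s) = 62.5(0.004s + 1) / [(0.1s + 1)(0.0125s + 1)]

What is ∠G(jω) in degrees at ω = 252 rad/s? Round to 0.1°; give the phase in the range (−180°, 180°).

At ω = 252 rad/s:
zero (1 + j252·0.004) = 1 + j1.008 → |·| ≈ 1.4199, ∠ ≈ 45.23°
pole (1 + j252·0.1) = 1 + j25.2 → |·| ≈ 25.22, ∠ ≈ 87.73°
pole (1 + j252·0.0125) = 1 + j3.15 → |·| ≈ 3.3049, ∠ ≈ 72.39°
∠G = (45.23°) − (87.73° + 72.39°) = -114.89°

-114.9°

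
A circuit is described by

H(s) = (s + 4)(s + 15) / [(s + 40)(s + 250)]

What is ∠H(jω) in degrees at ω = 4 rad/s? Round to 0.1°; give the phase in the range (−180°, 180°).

At s = jω = j4:
zero (s+4): 4 + j4 → |·| = √(4²+4²) = √32 ≈ 5.6569, ∠ = arctan(4/4) ≈ 45.00°
zero (s+15): 15 + j4 → |·| = √(15²+4²) = √241 ≈ 15.524, ∠ = arctan(4/15) ≈ 14.93°
pole (s+40): 40 + j4 → |·| = √(40²+4²) = √1616 ≈ 40.2, ∠ = arctan(4/40) ≈ 5.71°
pole (s+250): 250 + j4 → |·| = √(250²+4²) = √62516 ≈ 250.03, ∠ = arctan(4/250) ≈ 0.92°
∠H = 59.93° − 6.63° = 53.30°

53.3°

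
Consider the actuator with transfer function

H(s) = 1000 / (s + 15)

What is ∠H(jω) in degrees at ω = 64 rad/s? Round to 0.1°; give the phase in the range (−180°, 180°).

-76.8°

Substitute s = j64:
Numerator: 1000 = 1000 + j0
Denominator: (j64) + 15 = 15 + j64
|N| = √(1000² + 0²) ≈ 1000, ∠N ≈ 0.00°
|D| = √(15² + 64²) ≈ 65.734, ∠D ≈ 76.81°
∠H = 0.00° − 76.81° = -76.81°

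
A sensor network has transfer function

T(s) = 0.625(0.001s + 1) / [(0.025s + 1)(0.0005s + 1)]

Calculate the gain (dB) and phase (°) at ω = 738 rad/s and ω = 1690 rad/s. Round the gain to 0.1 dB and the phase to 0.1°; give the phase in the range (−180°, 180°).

At ω = 738 rad/s:
zero (1 + j738·0.001) = 1 + j0.738 → |·| ≈ 1.2428, ∠ ≈ 36.43°
pole (1 + j738·0.025) = 1 + j18.45 → |·| ≈ 18.477, ∠ ≈ 86.90°
pole (1 + j738·0.0005) = 1 + j0.369 → |·| ≈ 1.0659, ∠ ≈ 20.25°
|T| = 0.625 · 1.2428 / (18.477 · 1.0659) ≈ 0.03944
Gain = 20 log₁₀(0.03944) ≈ -28.08 dB
∠T = (36.43°) − (86.90° + 20.25°) = -70.72°

At ω = 1690 rad/s:
zero (1 + j1690·0.001) = 1 + j1.69 → |·| ≈ 1.9637, ∠ ≈ 59.39°
pole (1 + j1690·0.025) = 1 + j42.25 → |·| ≈ 42.262, ∠ ≈ 88.64°
pole (1 + j1690·0.0005) = 1 + j0.845 → |·| ≈ 1.3092, ∠ ≈ 40.20°
|T| = 0.625 · 1.9637 / (42.262 · 1.3092) ≈ 0.022182
Gain = 20 log₁₀(0.022182) ≈ -33.08 dB
∠T = (59.39°) − (88.64° + 40.20°) = -69.45°

ω = 738: -28.1 dB, -70.7°; ω = 1690: -33.1 dB, -69.5°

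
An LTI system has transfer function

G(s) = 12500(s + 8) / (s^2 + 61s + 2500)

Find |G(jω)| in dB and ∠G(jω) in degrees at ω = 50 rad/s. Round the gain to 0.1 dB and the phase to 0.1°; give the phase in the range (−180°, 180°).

46.3 dB, -9.1°

At s = jω = j50:
zero (s+8): 8 + j50 → |·| = √(8²+50²) = √2564 ≈ 50.636, ∠ = arctan(50/8) ≈ 80.91°
quadratic: (j50)² + 61·j50 + 2500 = 0 + j3050 → |·| ≈ 3050, ∠ ≈ 90.00°
|G| = 12500 · 50.636 / 3050 ≈ 207.52
Gain = 20 log₁₀(207.52) ≈ 46.34 dB
∠G = 80.91° − 90.00° = -9.09°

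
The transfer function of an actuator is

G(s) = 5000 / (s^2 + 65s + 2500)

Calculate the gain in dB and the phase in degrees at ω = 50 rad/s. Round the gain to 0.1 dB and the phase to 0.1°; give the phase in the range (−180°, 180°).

At s = jω = j50:
quadratic: (j50)² + 65·j50 + 2500 = 0 + j3250 → |·| ≈ 3250, ∠ ≈ 90.00°
|G| = 5000 / 3250 ≈ 1.5385
Gain = 20 log₁₀(1.5385) ≈ 3.74 dB
∠G = 0.00° − 90.00° = -90.00°

3.7 dB, -90.0°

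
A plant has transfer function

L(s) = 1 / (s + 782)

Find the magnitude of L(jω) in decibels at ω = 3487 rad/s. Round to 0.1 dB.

At s = jω = j3487:
pole (s+782): 782 + j3487 → |·| = √(782²+3487²) = √12770693 ≈ 3573.6, ∠ = arctan(3487/782) ≈ 77.36°
|L| = 1 / 3573.6 ≈ 0.00027983
Gain = 20 log₁₀(0.00027983) ≈ -71.06 dB

-71.1 dB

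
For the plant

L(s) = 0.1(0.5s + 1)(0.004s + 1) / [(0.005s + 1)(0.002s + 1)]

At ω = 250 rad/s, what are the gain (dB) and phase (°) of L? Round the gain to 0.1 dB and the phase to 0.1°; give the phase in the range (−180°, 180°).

At ω = 250 rad/s:
zero (1 + j250·0.5) = 1 + j125 → |·| ≈ 125, ∠ ≈ 89.54°
zero (1 + j250·0.004) = 1 + j1 → |·| ≈ 1.4142, ∠ ≈ 45.00°
pole (1 + j250·0.005) = 1 + j1.25 → |·| ≈ 1.6008, ∠ ≈ 51.34°
pole (1 + j250·0.002) = 1 + j0.5 → |·| ≈ 1.118, ∠ ≈ 26.57°
|L| = 0.1 · 125 · 1.4142 / (1.6008 · 1.118) ≈ 9.8774
Gain = 20 log₁₀(9.8774) ≈ 19.89 dB
∠L = (89.54° + 45.00°) − (51.34° + 26.57°) = 56.63°

19.9 dB, 56.6°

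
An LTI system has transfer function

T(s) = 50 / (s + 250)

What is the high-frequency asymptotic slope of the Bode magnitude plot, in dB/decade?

-20 dB/decade

Each pole contributes −20 dB/decade at high frequency; each zero contributes +20 dB/decade.
Net: 0 zero(s) − 1 pole(s) → -20 dB/decade.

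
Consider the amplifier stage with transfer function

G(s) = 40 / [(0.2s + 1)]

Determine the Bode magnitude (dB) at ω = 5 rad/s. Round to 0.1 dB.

At ω = 5 rad/s:
pole (1 + j5·0.2) = 1 + j1 → |·| ≈ 1.4142, ∠ ≈ 45.00°
|G| = 40 · 1 / (1.4142) ≈ 28.285
Gain = 20 log₁₀(28.285) ≈ 29.03 dB

29.0 dB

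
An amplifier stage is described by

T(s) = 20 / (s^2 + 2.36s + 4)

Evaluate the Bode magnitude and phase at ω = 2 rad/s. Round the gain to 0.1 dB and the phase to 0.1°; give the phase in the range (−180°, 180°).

12.5 dB, -90.0°

At s = jω = j2:
quadratic: (j2)² + 2.36·j2 + 4 = 0 + j4.72 → |·| ≈ 4.72, ∠ ≈ 90.00°
|T| = 20 / 4.72 ≈ 4.2373
Gain = 20 log₁₀(4.2373) ≈ 12.54 dB
∠T = 0.00° − 90.00° = -90.00°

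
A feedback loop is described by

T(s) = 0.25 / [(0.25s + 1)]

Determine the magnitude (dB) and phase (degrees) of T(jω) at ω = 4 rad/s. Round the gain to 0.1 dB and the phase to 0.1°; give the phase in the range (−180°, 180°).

-15.1 dB, -45.0°

At ω = 4 rad/s:
pole (1 + j4·0.25) = 1 + j1 → |·| ≈ 1.4142, ∠ ≈ 45.00°
|T| = 0.25 · 1 / (1.4142) ≈ 0.17678
Gain = 20 log₁₀(0.17678) ≈ -15.05 dB
∠T = (0°) − (45.00°) = -45.00°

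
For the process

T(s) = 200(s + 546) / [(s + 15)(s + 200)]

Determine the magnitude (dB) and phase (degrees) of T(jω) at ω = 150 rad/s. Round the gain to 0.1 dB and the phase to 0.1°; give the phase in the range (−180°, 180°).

At s = jω = j150:
zero (s+546): 546 + j150 → |·| = √(546²+150²) = √320616 ≈ 566.23, ∠ = arctan(150/546) ≈ 15.36°
pole (s+15): 15 + j150 → |·| = √(15²+150²) = √22725 ≈ 150.75, ∠ = arctan(150/15) ≈ 84.29°
pole (s+200): 200 + j150 → |·| = √(200²+150²) = √62500 ≈ 250, ∠ = arctan(150/200) ≈ 36.87°
|T| = 200 · 566.23 / 37688 ≈ 3.0048
Gain = 20 log₁₀(3.0048) ≈ 9.56 dB
∠T = 15.36° − 121.16° = -105.80°

9.6 dB, -105.8°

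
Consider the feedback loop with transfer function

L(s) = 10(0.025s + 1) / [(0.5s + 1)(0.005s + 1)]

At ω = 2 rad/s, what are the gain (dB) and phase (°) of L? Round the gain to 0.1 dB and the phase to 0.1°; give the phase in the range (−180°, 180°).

At ω = 2 rad/s:
zero (1 + j2·0.025) = 1 + j0.05 → |·| ≈ 1.0012, ∠ ≈ 2.86°
pole (1 + j2·0.5) = 1 + j1 → |·| ≈ 1.4142, ∠ ≈ 45.00°
pole (1 + j2·0.005) = 1 + j0.01 → |·| ≈ 1, ∠ ≈ 0.57°
|L| = 10 · 1.0012 / (1.4142 · 1) ≈ 7.0796
Gain = 20 log₁₀(7.0796) ≈ 17.00 dB
∠L = (2.86°) − (45.00° + 0.57°) = -42.71°

17.0 dB, -42.7°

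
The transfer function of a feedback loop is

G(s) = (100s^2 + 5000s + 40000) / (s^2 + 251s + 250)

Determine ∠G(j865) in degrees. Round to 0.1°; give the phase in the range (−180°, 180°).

Substitute s = j865:
Numerator: 100(j865)^2 + 5000(j865) + 40000 = -74782500 + j4325000
Denominator: (j865)^2 + 251(j865) + 250 = -747975 + j217115
|N| = √(74782500² + 4325000²) ≈ 7.4907e+07, ∠N ≈ 176.69°
|D| = √(747975² + 217115²) ≈ 7.7885e+05, ∠D ≈ 163.81°
∠G = 176.69° − 163.81° = 12.88°

12.9°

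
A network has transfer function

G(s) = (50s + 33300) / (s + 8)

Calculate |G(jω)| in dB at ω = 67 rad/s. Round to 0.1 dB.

53.9 dB

Substitute s = j67:
Numerator: 50(j67) + 33300 = 33300 + j3350
Denominator: (j67) + 8 = 8 + j67
|N| = √(33300² + 3350²) ≈ 33468, ∠N ≈ 5.74°
|D| = √(8² + 67²) ≈ 67.476, ∠D ≈ 83.19°
|G| = 33468 / 67.476 ≈ 496
Gain = 20 log₁₀(496) ≈ 53.91 dB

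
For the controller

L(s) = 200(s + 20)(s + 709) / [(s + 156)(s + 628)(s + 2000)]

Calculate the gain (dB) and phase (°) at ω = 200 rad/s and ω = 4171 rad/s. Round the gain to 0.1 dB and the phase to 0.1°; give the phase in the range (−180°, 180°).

At s = jω = j200:
zero (s+20): 20 + j200 → |·| = √(20²+200²) = √40400 ≈ 201, ∠ = arctan(200/20) ≈ 84.29°
zero (s+709): 709 + j200 → |·| = √(709²+200²) = √542681 ≈ 736.67, ∠ = arctan(200/709) ≈ 15.75°
pole (s+156): 156 + j200 → |·| = √(156²+200²) = √64336 ≈ 253.65, ∠ = arctan(200/156) ≈ 52.05°
pole (s+628): 628 + j200 → |·| = √(628²+200²) = √434384 ≈ 659.08, ∠ = arctan(200/628) ≈ 17.67°
pole (s+2000): 2000 + j200 → |·| = √(2000²+200²) = √4040000 ≈ 2010, ∠ = arctan(200/2000) ≈ 5.71°
|L| = 200 · 1.4807e+05 / 3.3602e+08 ≈ 0.088132
Gain = 20 log₁₀(0.088132) ≈ -21.10 dB
∠L = 100.04° − 75.43° = 24.61°

At s = jω = j4171:
zero (s+20): 20 + j4171 → |·| = √(20²+4171²) = √17397641 ≈ 4171, ∠ = arctan(4171/20) ≈ 89.73°
zero (s+709): 709 + j4171 → |·| = √(709²+4171²) = √17899922 ≈ 4230.8, ∠ = arctan(4171/709) ≈ 80.35°
pole (s+156): 156 + j4171 → |·| = √(156²+4171²) = √17421577 ≈ 4173.9, ∠ = arctan(4171/156) ≈ 87.86°
pole (s+628): 628 + j4171 → |·| = √(628²+4171²) = √17791625 ≈ 4218, ∠ = arctan(4171/628) ≈ 81.44°
pole (s+2000): 2000 + j4171 → |·| = √(2000²+4171²) = √21397241 ≈ 4625.7, ∠ = arctan(4171/2000) ≈ 64.38°
|L| = 200 · 1.7647e+07 / 8.1438e+10 ≈ 0.043338
Gain = 20 log₁₀(0.043338) ≈ -27.26 dB
∠L = 170.08° − 233.68° = -63.60°

ω = 200: -21.1 dB, 24.6°; ω = 4171: -27.3 dB, -63.6°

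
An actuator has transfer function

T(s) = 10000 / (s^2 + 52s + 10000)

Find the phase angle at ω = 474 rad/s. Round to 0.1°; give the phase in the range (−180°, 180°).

-173.5°

At s = jω = j474:
quadratic: (j474)² + 52·j474 + 10000 = -214676 + j24648 → |·| ≈ 2.1609e+05, ∠ ≈ 173.45°
∠T = 0.00° − 173.45° = -173.45°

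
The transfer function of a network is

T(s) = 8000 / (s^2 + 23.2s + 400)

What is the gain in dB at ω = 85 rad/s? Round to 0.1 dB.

1.0 dB

At s = jω = j85:
quadratic: (j85)² + 23.2·j85 + 400 = -6825 + j1972 → |·| ≈ 7104.2, ∠ ≈ 163.88°
|T| = 8000 / 7104.2 ≈ 1.1261
Gain = 20 log₁₀(1.1261) ≈ 1.03 dB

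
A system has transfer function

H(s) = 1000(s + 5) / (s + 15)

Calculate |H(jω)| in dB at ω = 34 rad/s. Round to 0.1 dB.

59.3 dB

At s = jω = j34:
zero (s+5): 5 + j34 → |·| = √(5²+34²) = √1181 ≈ 34.366, ∠ = arctan(34/5) ≈ 81.63°
pole (s+15): 15 + j34 → |·| = √(15²+34²) = √1381 ≈ 37.162, ∠ = arctan(34/15) ≈ 66.19°
|H| = 1000 · 34.366 / 37.162 ≈ 924.76
Gain = 20 log₁₀(924.76) ≈ 59.32 dB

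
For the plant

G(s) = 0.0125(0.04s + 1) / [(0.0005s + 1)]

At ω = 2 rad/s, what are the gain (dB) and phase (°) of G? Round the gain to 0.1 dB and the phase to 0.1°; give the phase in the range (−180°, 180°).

-38.0 dB, 4.5°

At ω = 2 rad/s:
zero (1 + j2·0.04) = 1 + j0.08 → |·| ≈ 1.0032, ∠ ≈ 4.57°
pole (1 + j2·0.0005) = 1 + j0.001 → |·| ≈ 1, ∠ ≈ 0.06°
|G| = 0.0125 · 1.0032 / (1) ≈ 0.01254
Gain = 20 log₁₀(0.01254) ≈ -38.03 dB
∠G = (4.57°) − (0.06°) = 4.51°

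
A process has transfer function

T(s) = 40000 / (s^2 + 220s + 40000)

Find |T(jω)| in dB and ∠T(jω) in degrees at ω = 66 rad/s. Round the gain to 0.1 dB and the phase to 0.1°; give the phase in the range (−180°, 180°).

At s = jω = j66:
quadratic: (j66)² + 220·j66 + 40000 = 35644 + j14520 → |·| ≈ 38488, ∠ ≈ 22.16°
|T| = 40000 / 38488 ≈ 1.0393
Gain = 20 log₁₀(1.0393) ≈ 0.33 dB
∠T = 0.00° − 22.16° = -22.16°

0.3 dB, -22.2°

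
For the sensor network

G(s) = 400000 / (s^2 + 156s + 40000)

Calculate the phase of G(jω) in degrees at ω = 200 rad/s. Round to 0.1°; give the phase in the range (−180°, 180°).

At s = jω = j200:
quadratic: (j200)² + 156·j200 + 40000 = 0 + j31200 → |·| ≈ 31200, ∠ ≈ 90.00°
∠G = 0.00° − 90.00° = -90.00°

-90.0°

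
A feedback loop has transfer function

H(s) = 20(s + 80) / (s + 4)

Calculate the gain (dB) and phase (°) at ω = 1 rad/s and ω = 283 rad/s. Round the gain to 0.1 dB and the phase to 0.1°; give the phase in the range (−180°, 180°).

At s = jω = j1:
zero (s+80): 80 + j1 → |·| = √(80²+1²) = √6401 ≈ 80.006, ∠ = arctan(1/80) ≈ 0.72°
pole (s+4): 4 + j1 → |·| = √(4²+1²) = √17 ≈ 4.1231, ∠ = arctan(1/4) ≈ 14.04°
|H| = 20 · 80.006 / 4.1231 ≈ 388.09
Gain = 20 log₁₀(388.09) ≈ 51.78 dB
∠H = 0.72° − 14.04° = -13.32°

At s = jω = j283:
zero (s+80): 80 + j283 → |·| = √(80²+283²) = √86489 ≈ 294.09, ∠ = arctan(283/80) ≈ 74.22°
pole (s+4): 4 + j283 → |·| = √(4²+283²) = √80105 ≈ 283.03, ∠ = arctan(283/4) ≈ 89.19°
|H| = 20 · 294.09 / 283.03 ≈ 20.782
Gain = 20 log₁₀(20.782) ≈ 26.35 dB
∠H = 74.22° − 89.19° = -14.97°

ω = 1: 51.8 dB, -13.3°; ω = 283: 26.4 dB, -15.0°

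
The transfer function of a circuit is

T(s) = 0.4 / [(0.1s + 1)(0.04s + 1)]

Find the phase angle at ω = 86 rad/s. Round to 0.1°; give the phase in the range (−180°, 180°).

At ω = 86 rad/s:
pole (1 + j86·0.1) = 1 + j8.6 → |·| ≈ 8.6579, ∠ ≈ 83.37°
pole (1 + j86·0.04) = 1 + j3.44 → |·| ≈ 3.5824, ∠ ≈ 73.79°
∠T = (0°) − (83.37° + 73.79°) = -157.16°

-157.2°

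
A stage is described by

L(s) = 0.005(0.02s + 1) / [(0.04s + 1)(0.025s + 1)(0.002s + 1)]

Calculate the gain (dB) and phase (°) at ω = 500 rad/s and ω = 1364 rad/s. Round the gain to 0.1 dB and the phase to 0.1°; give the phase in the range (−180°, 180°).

At ω = 500 rad/s:
zero (1 + j500·0.02) = 1 + j10 → |·| ≈ 10.05, ∠ ≈ 84.29°
pole (1 + j500·0.04) = 1 + j20 → |·| ≈ 20.025, ∠ ≈ 87.14°
pole (1 + j500·0.025) = 1 + j12.5 → |·| ≈ 12.54, ∠ ≈ 85.43°
pole (1 + j500·0.002) = 1 + j1 → |·| ≈ 1.4142, ∠ ≈ 45.00°
|L| = 0.005 · 10.05 / (20.025 · 12.54 · 1.4142) ≈ 0.0001415
Gain = 20 log₁₀(0.0001415) ≈ -76.98 dB
∠L = (84.29°) − (87.14° + 85.43° + 45.00°) = -133.28°

At ω = 1364 rad/s:
zero (1 + j1364·0.02) = 1 + j27.28 → |·| ≈ 27.298, ∠ ≈ 87.90°
pole (1 + j1364·0.04) = 1 + j54.56 → |·| ≈ 54.569, ∠ ≈ 88.95°
pole (1 + j1364·0.025) = 1 + j34.1 → |·| ≈ 34.115, ∠ ≈ 88.32°
pole (1 + j1364·0.002) = 1 + j2.728 → |·| ≈ 2.9055, ∠ ≈ 69.87°
|L| = 0.005 · 27.298 / (54.569 · 34.115 · 2.9055) ≈ 2.5234e-05
Gain = 20 log₁₀(2.5234e-05) ≈ -91.96 dB
∠L = (87.90°) − (88.95° + 88.32° + 69.87°) = -159.24°

ω = 500: -77.0 dB, -133.3°; ω = 1364: -92.0 dB, -159.2°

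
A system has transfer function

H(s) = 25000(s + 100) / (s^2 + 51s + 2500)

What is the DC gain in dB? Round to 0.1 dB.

60.0 dB

H(0) = 25000·100 / 2500 = 1000
20 log₁₀(1000) ≈ 60.00 dB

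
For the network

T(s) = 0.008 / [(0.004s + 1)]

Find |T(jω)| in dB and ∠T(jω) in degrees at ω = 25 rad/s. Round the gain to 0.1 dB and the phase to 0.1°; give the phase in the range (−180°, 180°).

At ω = 25 rad/s:
pole (1 + j25·0.004) = 1 + j0.1 → |·| ≈ 1.005, ∠ ≈ 5.71°
|T| = 0.008 · 1 / (1.005) ≈ 0.0079602
Gain = 20 log₁₀(0.0079602) ≈ -41.98 dB
∠T = (0°) − (5.71°) = -5.71°

-42.0 dB, -5.7°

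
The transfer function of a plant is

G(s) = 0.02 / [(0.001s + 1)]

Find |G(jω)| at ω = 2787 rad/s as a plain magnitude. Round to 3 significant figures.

0.00675

At ω = 2787 rad/s:
pole (1 + j2787·0.001) = 1 + j2.787 → |·| ≈ 2.961, ∠ ≈ 70.26°
|G| = 0.02 · 1 / (2.961) ≈ 0.0067545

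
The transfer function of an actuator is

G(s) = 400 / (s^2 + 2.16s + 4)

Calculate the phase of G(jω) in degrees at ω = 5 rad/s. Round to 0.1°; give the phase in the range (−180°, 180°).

-152.8°

At s = jω = j5:
quadratic: (j5)² + 2.16·j5 + 4 = -21 + j10.8 → |·| ≈ 23.614, ∠ ≈ 152.78°
∠G = 0.00° − 152.78° = -152.78°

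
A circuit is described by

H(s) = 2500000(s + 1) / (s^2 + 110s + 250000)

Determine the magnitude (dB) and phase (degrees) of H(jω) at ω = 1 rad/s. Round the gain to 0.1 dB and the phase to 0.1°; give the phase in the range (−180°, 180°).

At s = jω = j1:
zero (s+1): 1 + j1 → |·| = √(1²+1²) = √2 ≈ 1.4142, ∠ = arctan(1/1) ≈ 45.00°
quadratic: (j1)² + 110·j1 + 250000 = 249999 + j110 → |·| ≈ 2.5e+05, ∠ ≈ 0.03°
|H| = 2500000 · 1.4142 / 2.5e+05 ≈ 14.142
Gain = 20 log₁₀(14.142) ≈ 23.01 dB
∠H = 45.00° − 0.03° = 44.97°

23.0 dB, 45.0°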